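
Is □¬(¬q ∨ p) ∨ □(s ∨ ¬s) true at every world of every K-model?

Yes, valid

Tableau for the negation ¬(□¬(¬q ∨ p) ∨ □(s ∨ ¬s)):
1. ¬(□¬(¬q ∨ p) ∨ □(s ∨ ¬s)), u
2. ¬□¬(¬q ∨ p), u
3. ¬□(s ∨ ¬s), u
4. ¬q ∨ p, v
5. p, v
6. ¬(s ∨ ¬s), w
7. ¬s, w
8. s, w
Accessibility: uRv, uRw
Branch closes: s and ¬s both at w.
Every branch of the negation's tableau closes; the branch above is one of them.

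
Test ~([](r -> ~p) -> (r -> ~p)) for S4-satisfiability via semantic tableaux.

Unsatisfiable (every branch closes)

1. ~([](r -> ~p) -> (r -> ~p)), u
2. [](r -> ~p), u   [~->-rule on 1]
3. ~(r -> ~p), u   [~->-rule on 1]
4. r, u   [~->-rule on 3]
5. p, u   [~->-rule on 3]
6. r -> ~p, u   [[]-rule on 2 via uRu]
7. ~p, u   [->-rule on 6 (branches; this branch)]
Accessibility: uRu
Branch closes: p and ~p both at u.
(One branch shown.) All branches close.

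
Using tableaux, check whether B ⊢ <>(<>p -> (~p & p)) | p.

Tableau for the negation ~(<>(<>p -> (~p & p)) | p):
1. ~(<>(<>p -> (~p & p)) | p), w0
2. ~<>(<>p -> (~p & p)), w0
3. ~p, w0
4. ~(<>p -> (~p & p)), w0
5. <>p, w0
6. ~(~p & p), w0
7. p, w1
8. ~(<>p -> (~p & p)), w1
9. <>p, w1
10. ~(~p & p), w1
11. p, w2
Accessibility: w0Rw0, w0Rw1, w1Rw0, w1Rw1, w1Rw2, w2Rw1, w2Rw2
The negation has an open branch (countermodel exists).

No, not valid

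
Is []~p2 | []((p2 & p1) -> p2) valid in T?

Valid in T

Tableau for the negation ~([]~p2 | []((p2 & p1) -> p2)):
1. ~([]~p2 | []((p2 & p1) -> p2)), 0
2. ~[]~p2, 0
3. ~[]((p2 & p1) -> p2), 0
4. p2, 1
5. ~((p2 & p1) -> p2), 2
6. p2 & p1, 2
7. ~p2, 2
8. p2, 2
9. p1, 2
Accessibility: 0R0, 0R1, 0R2, 1R1, 2R2
Branch closes: p2 and ~p2 both at 2.
Every branch of the negation's tableau closes; the branch above is one of them.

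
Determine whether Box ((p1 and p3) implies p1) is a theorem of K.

Tableau for the negation not Box ((p1 and p3) implies p1):
1. not Box ((p1 and p3) implies p1), u
2. not ((p1 and p3) implies p1), v   [neg-Box-rule on 1: fresh world v, uRv]
3. p1 and p3, v   [neg-implies-rule on 2]
4. not p1, v   [neg-implies-rule on 2]
5. p1, v   [and-rule on 3]
6. p3, v   [and-rule on 3]
Accessibility: uRv
Branch closes: p1 and not p1 both at v.
Every branch of the negation's tableau closes; the branch above is one of them.

Valid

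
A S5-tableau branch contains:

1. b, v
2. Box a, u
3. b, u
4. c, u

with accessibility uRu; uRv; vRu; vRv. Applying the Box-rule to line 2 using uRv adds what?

a, v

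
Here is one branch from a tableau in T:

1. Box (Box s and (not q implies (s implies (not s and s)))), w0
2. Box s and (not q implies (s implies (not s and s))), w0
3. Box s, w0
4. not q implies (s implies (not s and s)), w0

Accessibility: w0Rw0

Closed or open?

Not closed

No atom appears with both signs at the same world.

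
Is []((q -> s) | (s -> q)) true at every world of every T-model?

Valid in T

Tableau for the negation ~[]((q -> s) | (s -> q)):
1. ~[]((q -> s) | (s -> q)), u
2. ~((q -> s) | (s -> q)), v
3. ~(q -> s), v
4. ~(s -> q), v
5. q, v
6. ~s, v
7. s, v
8. ~q, v
Accessibility: uRu, uRv, vRv
Branch closes: s and ~s both at v.
Every branch of the negation's tableau closes; the branch above is one of them.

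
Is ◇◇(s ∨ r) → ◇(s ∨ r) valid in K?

Invalid (countermodel exists)

Tableau for the negation ¬(◇◇(s ∨ r) → ◇(s ∨ r)):
1. ¬(◇◇(s ∨ r) → ◇(s ∨ r)), w0
2. ◇◇(s ∨ r), w0
3. ¬◇(s ∨ r), w0
4. ◇(s ∨ r), w1
5. ¬(s ∨ r), w1
6. ¬s, w1
7. ¬r, w1
8. s ∨ r, w2
9. r, w2
Accessibility: w0Rw1, w1Rw2
The negation has an open branch (countermodel exists).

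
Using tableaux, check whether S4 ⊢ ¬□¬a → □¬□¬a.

No, not valid

Tableau for the negation ¬(¬□¬a → □¬□¬a):
1. ¬(¬□¬a → □¬□¬a), w0
2. ¬□¬a, w0   [¬→-rule on 1]
3. ¬□¬□¬a, w0   [¬→-rule on 1]
4. a, w1   [¬□-rule on 2: fresh world w1, w0Rw1]
5. □¬a, w2   [¬□-rule on 3: fresh world w2, w0Rw2]
6. ¬a, w2   [□-rule on 5 via w2Rw2]
Accessibility: w0Rw0, w0Rw1, w0Rw2, w1Rw1, w2Rw2
The negation has an open branch (countermodel exists).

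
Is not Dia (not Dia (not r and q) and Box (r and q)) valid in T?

No, not valid

Tableau for the negation Dia (not Dia (not r and q) and Box (r and q)):
1. Dia (not Dia (not r and q) and Box (r and q)), u
2. not Dia (not r and q) and Box (r and q), v
3. not Dia (not r and q), v
4. Box (r and q), v
5. not (not r and q), v
6. r and q, v
7. r, v
8. q, v
Accessibility: uRu, uRv, vRv
The negation has an open branch (countermodel exists).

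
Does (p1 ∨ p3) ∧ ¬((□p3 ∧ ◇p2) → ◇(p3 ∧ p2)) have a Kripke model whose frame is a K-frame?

Unsatisfiable

1. (p1 ∨ p3) ∧ ¬((□p3 ∧ ◇p2) → ◇(p3 ∧ p2)), 0
2. p1 ∨ p3, 0
3. ¬((□p3 ∧ ◇p2) → ◇(p3 ∧ p2)), 0
4. □p3 ∧ ◇p2, 0
5. ¬◇(p3 ∧ p2), 0
6. □p3, 0
7. ◇p2, 0
8. p3, 0
9. p2, 1
10. ¬(p3 ∧ p2), 1
11. p3, 1
12. ¬p2, 1
Accessibility: 0R1
Branch closes: p2 and ¬p2 both at 1.
(One branch shown.) All branches close.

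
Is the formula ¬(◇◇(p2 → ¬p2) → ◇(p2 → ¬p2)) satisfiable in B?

1. ¬(◇◇(p2 → ¬p2) → ◇(p2 → ¬p2)), u
2. ◇◇(p2 → ¬p2), u
3. ¬◇(p2 → ¬p2), u
4. ¬(p2 → ¬p2), u
5. p2, u
6. ◇(p2 → ¬p2), v
7. ¬(p2 → ¬p2), v
8. p2, v
9. p2 → ¬p2, w
10. ¬p2, w
Accessibility: uRu, uRv, vRu, vRv, vRw, wRv, wRw

Yes, satisfiable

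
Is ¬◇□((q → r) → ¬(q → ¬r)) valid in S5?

Tableau for the negation ◇□((q → r) → ¬(q → ¬r)):
1. ◇□((q → r) → ¬(q → ¬r)), w0
2. □((q → r) → ¬(q → ¬r)), w1
3. (q → r) → ¬(q → ¬r), w0
4. (q → r) → ¬(q → ¬r), w1
5. ¬(q → ¬r), w0
6. q, w0
7. r, w0
8. ¬(q → ¬r), w1
9. q, w1
10. r, w1
Accessibility: w0Rw0, w0Rw1, w1Rw0, w1Rw1
The negation has an open branch (countermodel exists).

Invalid (countermodel exists)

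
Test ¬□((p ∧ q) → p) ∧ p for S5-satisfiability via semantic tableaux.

Unsatisfiable

1. ¬□((p ∧ q) → p) ∧ p, w0
2. ¬□((p ∧ q) → p), w0   [∧-rule on 1]
3. p, w0   [∧-rule on 1]
4. ¬((p ∧ q) → p), w1   [¬□-rule on 2: fresh world w1, w0Rw1]
5. p ∧ q, w1   [¬→-rule on 4]
6. ¬p, w1   [¬→-rule on 4]
7. p, w1   [∧-rule on 5]
8. q, w1   [∧-rule on 5]
Accessibility: w0Rw0, w0Rw1, w1Rw0, w1Rw1
Branch closes: p and ¬p both at w1.
Every branch closes; the branch above is one of them.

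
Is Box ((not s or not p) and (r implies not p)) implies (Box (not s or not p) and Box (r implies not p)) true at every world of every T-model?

Valid

Tableau for the negation not (Box ((not s or not p) and (r implies not p)) implies (Box (not s or not p) and Box (r implies not p))):
1. not (Box ((not s or not p) and (r implies not p)) implies (Box (not s or not p) and Box (r implies not p))), u
2. Box ((not s or not p) and (r implies not p)), u   [neg-implies-rule on 1]
3. not (Box (not s or not p) and Box (r implies not p)), u   [neg-implies-rule on 1]
4. (not s or not p) and (r implies not p), u   [Box-rule on 2 via uRu]
5. not s or not p, u   [and-rule on 4]
6. r implies not p, u   [and-rule on 4]
7. not Box (r implies not p), u   [neg-and-rule on 3 (branches; this branch)]
8. not p, u   [or-rule on 5 (branches; this branch)]
9. not (r implies not p), v   [neg-Box-rule on 7: fresh world v, uRv]
10. r, v   [neg-implies-rule on 9]
11. p, v   [neg-implies-rule on 9]
12. (not s or not p) and (r implies not p), v   [Box-rule on 2 via uRv]
13. not s or not p, v   [and-rule on 12]
14. r implies not p, v   [and-rule on 12]
15. not s, v   [or-rule on 13 (branches; this branch)]
16. not p, v   [implies-rule on 14 (branches; this branch)]
Accessibility: uRu, uRv, vRv
Branch closes: p and not p both at v.
All branches of the negation close; one closing branch shown above.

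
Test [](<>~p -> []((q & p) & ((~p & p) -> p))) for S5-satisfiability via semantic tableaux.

1. [](<>~p -> []((q & p) & ((~p & p) -> p))), 0
2. <>~p -> []((q & p) & ((~p & p) -> p)), 0
3. []((q & p) & ((~p & p) -> p)), 0
4. (q & p) & ((~p & p) -> p), 0
5. q & p, 0
6. (~p & p) -> p, 0
7. q, 0
8. p, 0
Accessibility: 0R0

Satisfiable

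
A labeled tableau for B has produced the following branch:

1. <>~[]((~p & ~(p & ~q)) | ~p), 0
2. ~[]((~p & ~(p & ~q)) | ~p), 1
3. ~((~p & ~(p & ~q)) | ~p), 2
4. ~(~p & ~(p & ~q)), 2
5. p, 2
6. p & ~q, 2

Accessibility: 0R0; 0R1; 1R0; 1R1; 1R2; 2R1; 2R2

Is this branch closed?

There is no literal clash: for every atom and world, at most one sign appears.

Open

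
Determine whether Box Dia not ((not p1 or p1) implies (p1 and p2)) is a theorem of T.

Tableau for the negation not Box Dia not ((not p1 or p1) implies (p1 and p2)):
1. not Box Dia not ((not p1 or p1) implies (p1 and p2)), w0
2. not Dia not ((not p1 or p1) implies (p1 and p2)), w1   [neg-Box-rule on 1: fresh world w1, w0Rw1]
3. (not p1 or p1) implies (p1 and p2), w1   [neg-Dia-rule on 2 via w1Rw1]
4. p1 and p2, w1   [implies-rule on 3 (branches; this branch)]
5. p1, w1   [and-rule on 4]
6. p2, w1   [and-rule on 4]
Accessibility: w0Rw0, w0Rw1, w1Rw1
The negation has an open branch (countermodel exists).

Invalid (countermodel exists)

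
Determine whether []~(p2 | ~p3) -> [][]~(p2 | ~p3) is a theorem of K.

Tableau for the negation ~([]~(p2 | ~p3) -> [][]~(p2 | ~p3)):
1. ~([]~(p2 | ~p3) -> [][]~(p2 | ~p3)), 0
2. []~(p2 | ~p3), 0
3. ~[][]~(p2 | ~p3), 0
4. ~[]~(p2 | ~p3), 1
5. ~(p2 | ~p3), 1
6. ~p2, 1
7. p3, 1
8. p2 | ~p3, 2
9. ~p3, 2
Accessibility: 0R1, 1R2
The negation has an open branch (countermodel exists).

Not valid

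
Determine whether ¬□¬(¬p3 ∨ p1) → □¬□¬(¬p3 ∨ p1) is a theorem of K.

Invalid (countermodel exists)

Tableau for the negation ¬(¬□¬(¬p3 ∨ p1) → □¬□¬(¬p3 ∨ p1)):
1. ¬(¬□¬(¬p3 ∨ p1) → □¬□¬(¬p3 ∨ p1)), u
2. ¬□¬(¬p3 ∨ p1), u
3. ¬□¬□¬(¬p3 ∨ p1), u
4. ¬p3 ∨ p1, v
5. p1, v
6. □¬(¬p3 ∨ p1), w
Accessibility: uRv, uRw
The negation has an open branch (countermodel exists).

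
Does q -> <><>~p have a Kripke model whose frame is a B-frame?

1. q -> <><>~p, u
2. <><>~p, u
3. <>~p, v
4. ~p, w
Accessibility: uRu, uRv, vRu, vRv, vRw, wRv, wRw

Satisfiable (open branch found)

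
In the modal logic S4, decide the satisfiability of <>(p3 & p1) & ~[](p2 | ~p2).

1. <>(p3 & p1) & ~[](p2 | ~p2), u
2. <>(p3 & p1), u   [&-rule on 1]
3. ~[](p2 | ~p2), u   [&-rule on 1]
4. p3 & p1, v   [<>-rule on 2: fresh world v, uRv]
5. p3, v   [&-rule on 4]
6. p1, v   [&-rule on 4]
7. ~(p2 | ~p2), w   [~[]-rule on 3: fresh world w, uRw]
8. ~p2, w   [~|-rule on 7]
9. p2, w   [~|-rule on 7]
Accessibility: uRu, uRv, uRw, vRv, wRw
Branch closes: p2 and ~p2 both at w.
Every branch closes; the branch above is one of them.

Unsatisfiable (every branch closes)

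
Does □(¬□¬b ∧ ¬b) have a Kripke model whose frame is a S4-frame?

1. □(¬□¬b ∧ ¬b), 0
2. ¬□¬b ∧ ¬b, 0   [□-rule on 1 via 0R0]
3. ¬□¬b, 0   [∧-rule on 2]
4. ¬b, 0   [∧-rule on 2]
5. b, 1   [¬□-rule on 3: fresh world 1, 0R1]
6. ¬□¬b ∧ ¬b, 1   [□-rule on 1 via 0R1]
7. ¬□¬b, 1   [∧-rule on 6]
8. ¬b, 1   [∧-rule on 6]
Accessibility: 0R0, 0R1, 1R1
Branch closes: b and ¬b both at 1.
All branches of the tableau close; one closing branch shown above.

Unsatisfiable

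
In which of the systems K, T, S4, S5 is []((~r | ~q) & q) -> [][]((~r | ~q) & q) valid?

T-tableau for the negation ~([]((~r | ~q) & q) -> [][]((~r | ~q) & q)):
1. ~([]((~r | ~q) & q) -> [][]((~r | ~q) & q)), u
2. []((~r | ~q) & q), u   [~->-rule on 1]
3. ~[][]((~r | ~q) & q), u   [~->-rule on 1]
4. (~r | ~q) & q, u   [[]-rule on 2 via uRu]
5. ~r | ~q, u   [&-rule on 4]
6. q, u   [&-rule on 4]
7. ~r, u   [|-rule on 5 (branches; this branch)]
8. ~[]((~r | ~q) & q), v   [~[]-rule on 3: fresh world v, uRv]
9. (~r | ~q) & q, v   [[]-rule on 2 via uRv]
10. ~r | ~q, v   [&-rule on 9]
11. q, v   [&-rule on 9]
12. ~r, v   [|-rule on 10 (branches; this branch)]
13. ~((~r | ~q) & q), w   [~[]-rule on 8: fresh world w, vRw]
14. ~q, w   [~&-rule on 13 (branches; this branch)]
Accessibility: uRu, uRv, vRv, vRw, wRw
Complete open branch: countermodel on a T-frame, so not valid in T, nor in K (the same frame is also a K-frame).
S4-tableau for the negation ~([]((~r | ~q) & q) -> [][]((~r | ~q) & q)):
1. ~([]((~r | ~q) & q) -> [][]((~r | ~q) & q)), u
2. []((~r | ~q) & q), u   [~->-rule on 1]
3. ~[][]((~r | ~q) & q), u   [~->-rule on 1]
4. (~r | ~q) & q, u   [[]-rule on 2 via uRu]
5. ~r | ~q, u   [&-rule on 4]
6. q, u   [&-rule on 4]
7. ~r, u   [|-rule on 5 (branches; this branch)]
8. ~[]((~r | ~q) & q), v   [~[]-rule on 3: fresh world v, uRv]
9. (~r | ~q) & q, v   [[]-rule on 2 via uRv]
10. ~r | ~q, v   [&-rule on 9]
11. q, v   [&-rule on 9]
12. ~r, v   [|-rule on 10 (branches; this branch)]
13. ~((~r | ~q) & q), w   [~[]-rule on 8: fresh world w, vRw]
14. (~r | ~q) & q, w   [[]-rule on 2 via uRw]
15. ~r | ~q, w   [&-rule on 14]
16. q, w   [&-rule on 14]
17. ~(~r | ~q), w   [~&-rule on 13 (branches; this branch)]
18. r, w   [~|-rule on 17]
19. ~q, w   [|-rule on 15 (branches; this branch)]
Accessibility: uRu, uRv, uRw, vRv, vRw, wRw
Branch closes: q and ~q both at w.
Every branch closes (one shown): valid in S4, hence also in S5 (every theorem of S4 is a theorem of S5).

S4, S5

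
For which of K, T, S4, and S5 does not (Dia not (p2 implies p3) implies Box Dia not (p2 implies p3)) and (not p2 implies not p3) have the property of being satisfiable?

S5-tableau for the formula:
1. not (Dia not (p2 implies p3) implies Box Dia not (p2 implies p3)) and (not p2 implies not p3), u
2. not (Dia not (p2 implies p3) implies Box Dia not (p2 implies p3)), u   [and-rule on 1]
3. not p2 implies not p3, u   [and-rule on 1]
4. Dia not (p2 implies p3), u   [neg-implies-rule on 2]
5. not Box Dia not (p2 implies p3), u   [neg-implies-rule on 2]
6. not p3, u   [implies-rule on 3 (branches; this branch)]
7. not (p2 implies p3), v   [Dia-rule on 4: fresh world v, uRv]
8. p2, v   [neg-implies-rule on 7]
9. not p3, v   [neg-implies-rule on 7]
10. not Dia not (p2 implies p3), w   [neg-Box-rule on 5: fresh world w, uRw]
11. p2 implies p3, u   [neg-Dia-rule on 10 via wRu]
12. p2 implies p3, v   [neg-Dia-rule on 10 via wRv]
13. p2 implies p3, w   [neg-Dia-rule on 10 via wRw]
14. not p2, u   [implies-rule on 11 (branches; this branch)]
15. p3, v   [implies-rule on 12 (branches; this branch)]
Accessibility: uRu, uRv, uRw, vRu, vRv, vRw, wRu, wRv, wRw
Branch closes: p3 and not p3 both at v.
Every branch closes (one shown): unsatisfiable in S5.
S4-tableau for the formula:
1. not (Dia not (p2 implies p3) implies Box Dia not (p2 implies p3)) and (not p2 implies not p3), u
2. not (Dia not (p2 implies p3) implies Box Dia not (p2 implies p3)), u   [and-rule on 1]
3. not p2 implies not p3, u   [and-rule on 1]
4. Dia not (p2 implies p3), u   [neg-implies-rule on 2]
5. not Box Dia not (p2 implies p3), u   [neg-implies-rule on 2]
6. not p3, u   [implies-rule on 3 (branches; this branch)]
7. not (p2 implies p3), v   [Dia-rule on 4: fresh world v, uRv]
8. p2, v   [neg-implies-rule on 7]
9. not p3, v   [neg-implies-rule on 7]
10. not Dia not (p2 implies p3), w   [neg-Box-rule on 5: fresh world w, uRw]
11. p2 implies p3, w   [neg-Dia-rule on 10 via wRw]
12. p3, w   [implies-rule on 11 (branches; this branch)]
Accessibility: uRu, uRv, uRw, vRv, wRw
Complete open branch: satisfiable in S4, hence also in K, T (this S4-model is also a K-model and a T-model).

K, T, S4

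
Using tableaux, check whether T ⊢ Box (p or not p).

Tableau for the negation not Box (p or not p):
1. not Box (p or not p), u
2. not (p or not p), v
3. not p, v
4. p, v
Accessibility: uRu, uRv, vRv
Branch closes: p and not p both at v.
All branches of the negation close; one closing branch shown above.

Yes, valid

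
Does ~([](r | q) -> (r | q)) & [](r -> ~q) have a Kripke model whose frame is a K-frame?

1. ~([](r | q) -> (r | q)) & [](r -> ~q), u
2. ~([](r | q) -> (r | q)), u   [&-rule on 1]
3. [](r -> ~q), u   [&-rule on 1]
4. [](r | q), u   [~->-rule on 2]
5. ~(r | q), u   [~->-rule on 2]
6. ~r, u   [~|-rule on 5]
7. ~q, u   [~|-rule on 5]

Yes, satisfiable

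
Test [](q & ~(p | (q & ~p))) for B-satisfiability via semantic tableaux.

No, unsatisfiable

1. [](q & ~(p | (q & ~p))), 0
2. q & ~(p | (q & ~p)), 0
3. q, 0
4. ~(p | (q & ~p)), 0
5. ~p, 0
6. ~(q & ~p), 0
7. p, 0
Accessibility: 0R0
Branch closes: p and ~p both at 0.
Every branch closes; the branch above is one of them.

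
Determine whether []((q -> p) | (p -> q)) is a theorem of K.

Tableau for the negation ~[]((q -> p) | (p -> q)):
1. ~[]((q -> p) | (p -> q)), w0
2. ~((q -> p) | (p -> q)), w1
3. ~(q -> p), w1
4. ~(p -> q), w1
5. q, w1
6. ~p, w1
7. p, w1
8. ~q, w1
Accessibility: w0Rw1
Branch closes: p and ~p both at w1.
Every branch of the negation's tableau closes; the branch above is one of them.

Valid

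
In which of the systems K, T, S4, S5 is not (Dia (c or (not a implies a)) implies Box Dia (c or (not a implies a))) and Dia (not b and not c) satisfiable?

S4-tableau for the formula:
1. not (Dia (c or (not a implies a)) implies Box Dia (c or (not a implies a))) and Dia (not b and not c), 0
2. not (Dia (c or (not a implies a)) implies Box Dia (c or (not a implies a))), 0
3. Dia (not b and not c), 0
4. Dia (c or (not a implies a)), 0
5. not Box Dia (c or (not a implies a)), 0
6. not b and not c, 1
7. not b, 1
8. not c, 1
9. c or (not a implies a), 2
10. not a implies a, 2
11. a, 2
12. not Dia (c or (not a implies a)), 3
13. not (c or (not a implies a)), 3
14. not c, 3
15. not (not a implies a), 3
16. not a, 3
Accessibility: 0R0, 0R1, 0R2, 0R3, 1R1, 2R2, 3R3
Complete open branch: satisfiable in S4, hence also in K, T (this S4-model is also a K-model and a T-model).
S5-tableau for the formula:
1. not (Dia (c or (not a implies a)) implies Box Dia (c or (not a implies a))) and Dia (not b and not c), 0
2. not (Dia (c or (not a implies a)) implies Box Dia (c or (not a implies a))), 0
3. Dia (not b and not c), 0
4. Dia (c or (not a implies a)), 0
5. not Box Dia (c or (not a implies a)), 0
6. not b and not c, 1
7. not b, 1
8. not c, 1
9. c or (not a implies a), 2
10. not a implies a, 2
11. a, 2
12. not Dia (c or (not a implies a)), 3
13. not (c or (not a implies a)), 0
14. not c, 0
15. not (not a implies a), 0
16. not a, 0
17. not (c or (not a implies a)), 1
18. not (not a implies a), 1
19. not a, 1
20. not (c or (not a implies a)), 2
21. not c, 2
22. not (not a implies a), 2
23. not a, 2
Accessibility: 0R0, 0R1, 0R2, 0R3, 1R0, 1R1, 1R2, 1R3, 2R0, 2R1, 2R2, 2R3, 3R0, 3R1, 3R2, 3R3
Branch closes: a and not a both at 2.
Every branch closes (one shown): unsatisfiable in S5.

K, T, S4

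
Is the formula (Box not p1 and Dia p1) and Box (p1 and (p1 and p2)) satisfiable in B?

1. (Box not p1 and Dia p1) and Box (p1 and (p1 and p2)), w0
2. Box not p1 and Dia p1, w0   [and-rule on 1]
3. Box (p1 and (p1 and p2)), w0   [and-rule on 1]
4. Box not p1, w0   [and-rule on 2]
5. Dia p1, w0   [and-rule on 2]
6. p1 and (p1 and p2), w0   [Box-rule on 3 via w0Rw0]
7. p1, w0   [and-rule on 6]
8. p1 and p2, w0   [and-rule on 6]
9. p2, w0   [and-rule on 8]
10. not p1, w0   [Box-rule on 4 via w0Rw0]
Accessibility: w0Rw0
Branch closes: p1 and not p1 both at w0.
Every branch closes; the branch above is one of them.

Unsatisfiable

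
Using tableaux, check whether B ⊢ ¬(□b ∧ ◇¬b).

Yes, valid

Tableau for the negation □b ∧ ◇¬b:
1. □b ∧ ◇¬b, 0
2. □b, 0   [∧-rule on 1]
3. ◇¬b, 0   [∧-rule on 1]
4. b, 0   [□-rule on 2 via 0R0]
5. ¬b, 1   [◇-rule on 3: fresh world 1, 0R1]
6. b, 1   [□-rule on 2 via 0R1]
Accessibility: 0R0, 0R1, 1R0, 1R1
Branch closes: b and ¬b both at 1.
Every branch of the negation's tableau closes; the branch above is one of them.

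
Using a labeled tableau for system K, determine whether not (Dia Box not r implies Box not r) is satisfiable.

Satisfiable (open branch found)

1. not (Dia Box not r implies Box not r), u
2. Dia Box not r, u
3. not Box not r, u
4. Box not r, v
5. r, w
Accessibility: uRv, uRw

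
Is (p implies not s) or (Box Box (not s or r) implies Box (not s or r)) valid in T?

Valid in T

Tableau for the negation not ((p implies not s) or (Box Box (not s or r) implies Box (not s or r))):
1. not ((p implies not s) or (Box Box (not s or r) implies Box (not s or r))), u
2. not (p implies not s), u
3. not (Box Box (not s or r) implies Box (not s or r)), u
4. p, u
5. s, u
6. Box Box (not s or r), u
7. not Box (not s or r), u
8. Box (not s or r), u
9. not s or r, u
10. r, u
11. not (not s or r), v
12. s, v
13. not r, v
14. Box (not s or r), v
15. not s or r, v
16. r, v
Accessibility: uRu, uRv, vRv
Branch closes: r and not r both at v.
Every branch of the negation's tableau closes; the branch above is one of them.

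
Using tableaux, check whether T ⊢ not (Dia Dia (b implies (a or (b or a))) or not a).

Tableau for the negation Dia Dia (b implies (a or (b or a))) or not a:
1. Dia Dia (b implies (a or (b or a))) or not a, u
2. not a, u
Accessibility: uRu
The negation has an open branch (countermodel exists).

Not valid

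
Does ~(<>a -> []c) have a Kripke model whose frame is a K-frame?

1. ~(<>a -> []c), u
2. <>a, u
3. ~[]c, u
4. a, v
5. ~c, w
Accessibility: uRv, uRw

Yes, satisfiable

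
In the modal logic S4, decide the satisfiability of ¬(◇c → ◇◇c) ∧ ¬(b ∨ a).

1. ¬(◇c → ◇◇c) ∧ ¬(b ∨ a), w0
2. ¬(◇c → ◇◇c), w0   [∧-rule on 1]
3. ¬(b ∨ a), w0   [∧-rule on 1]
4. ◇c, w0   [¬→-rule on 2]
5. ¬◇◇c, w0   [¬→-rule on 2]
6. ¬b, w0   [¬∨-rule on 3]
7. ¬a, w0   [¬∨-rule on 3]
8. ¬◇c, w0   [¬◇-rule on 5 via w0Rw0]
9. ¬c, w0   [¬◇-rule on 8 via w0Rw0]
10. c, w1   [◇-rule on 4: fresh world w1, w0Rw1]
11. ¬◇c, w1   [¬◇-rule on 5 via w0Rw1]
12. ¬c, w1   [¬◇-rule on 8 via w0Rw1]
Accessibility: w0Rw0, w0Rw1, w1Rw1
Branch closes: c and ¬c both at w1.
Every branch closes; the branch above is one of them.

Unsatisfiable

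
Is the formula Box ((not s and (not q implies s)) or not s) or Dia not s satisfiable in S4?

1. Box ((not s and (not q implies s)) or not s) or Dia not s, u
2. Dia not s, u
3. not s, v
Accessibility: uRu, uRv, vRv

Yes, satisfiable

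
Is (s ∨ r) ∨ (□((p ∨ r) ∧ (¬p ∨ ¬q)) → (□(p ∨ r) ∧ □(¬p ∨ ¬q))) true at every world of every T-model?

Tableau for the negation ¬((s ∨ r) ∨ (□((p ∨ r) ∧ (¬p ∨ ¬q)) → (□(p ∨ r) ∧ □(¬p ∨ ¬q)))):
1. ¬((s ∨ r) ∨ (□((p ∨ r) ∧ (¬p ∨ ¬q)) → (□(p ∨ r) ∧ □(¬p ∨ ¬q)))), 0
2. ¬(s ∨ r), 0
3. ¬(□((p ∨ r) ∧ (¬p ∨ ¬q)) → (□(p ∨ r) ∧ □(¬p ∨ ¬q))), 0
4. ¬s, 0
5. ¬r, 0
6. □((p ∨ r) ∧ (¬p ∨ ¬q)), 0
7. ¬(□(p ∨ r) ∧ □(¬p ∨ ¬q)), 0
8. (p ∨ r) ∧ (¬p ∨ ¬q), 0
9. p ∨ r, 0
10. ¬p ∨ ¬q, 0
11. ¬□(¬p ∨ ¬q), 0
12. p, 0
13. ¬q, 0
14. ¬(¬p ∨ ¬q), 1
15. p, 1
16. q, 1
17. (p ∨ r) ∧ (¬p ∨ ¬q), 1
18. p ∨ r, 1
19. ¬p ∨ ¬q, 1
20. r, 1
21. ¬q, 1
Accessibility: 0R0, 0R1, 1R1
Branch closes: q and ¬q both at 1.
All branches of the negation close; one closing branch shown above.

Valid in T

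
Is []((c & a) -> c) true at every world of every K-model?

Valid in K

Tableau for the negation ~[]((c & a) -> c):
1. ~[]((c & a) -> c), 0
2. ~((c & a) -> c), 1
3. c & a, 1
4. ~c, 1
5. c, 1
6. a, 1
Accessibility: 0R1
Branch closes: c and ~c both at 1.
Every branch of the negation's tableau closes; the branch above is one of them.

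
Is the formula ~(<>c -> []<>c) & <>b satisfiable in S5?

1. ~(<>c -> []<>c) & <>b, u
2. ~(<>c -> []<>c), u
3. <>b, u
4. <>c, u
5. ~[]<>c, u
6. b, v
7. c, w
8. ~<>c, x
9. ~c, u
10. ~c, v
11. ~c, w
Accessibility: uRu, uRv, uRw, uRx, vRu, vRv, vRw, vRx, wRu, wRv, wRw, wRx, xRu, xRv, xRw, xRx
Branch closes: c and ~c both at w.
All branches of the tableau close; one closing branch shown above.

Unsatisfiable (every branch closes)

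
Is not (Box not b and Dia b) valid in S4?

Valid in S4

Tableau for the negation Box not b and Dia b:
1. Box not b and Dia b, w0
2. Box not b, w0
3. Dia b, w0
4. not b, w0
5. b, w1
6. not b, w1
Accessibility: w0Rw0, w0Rw1, w1Rw1
Branch closes: b and not b both at w1.
Every branch of the negation's tableau closes; the branch above is one of them.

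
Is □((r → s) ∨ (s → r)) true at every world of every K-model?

Tableau for the negation ¬□((r → s) ∨ (s → r)):
1. ¬□((r → s) ∨ (s → r)), 0
2. ¬((r → s) ∨ (s → r)), 1
3. ¬(r → s), 1
4. ¬(s → r), 1
5. r, 1
6. ¬s, 1
7. s, 1
8. ¬r, 1
Accessibility: 0R1
Branch closes: s and ¬s both at 1.
All branches of the negation close; one closing branch shown above.

Valid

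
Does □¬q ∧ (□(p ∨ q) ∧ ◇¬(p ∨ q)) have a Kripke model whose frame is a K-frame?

1. □¬q ∧ (□(p ∨ q) ∧ ◇¬(p ∨ q)), w0
2. □¬q, w0
3. □(p ∨ q) ∧ ◇¬(p ∨ q), w0
4. □(p ∨ q), w0
5. ◇¬(p ∨ q), w0
6. ¬(p ∨ q), w1
7. ¬p, w1
8. ¬q, w1
9. p ∨ q, w1
10. q, w1
Accessibility: w0Rw1
Branch closes: q and ¬q both at w1.
Every branch closes; the branch above is one of them.

No, unsatisfiable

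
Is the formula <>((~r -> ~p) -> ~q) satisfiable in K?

Satisfiable (open branch found)

1. <>((~r -> ~p) -> ~q), w0
2. (~r -> ~p) -> ~q, w1
3. ~q, w1
Accessibility: w0Rw1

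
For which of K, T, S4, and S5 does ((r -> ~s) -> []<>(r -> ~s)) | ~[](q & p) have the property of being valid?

S5

S4-tableau for the negation ~(((r -> ~s) -> []<>(r -> ~s)) | ~[](q & p)):
1. ~(((r -> ~s) -> []<>(r -> ~s)) | ~[](q & p)), u
2. ~((r -> ~s) -> []<>(r -> ~s)), u
3. [](q & p), u
4. r -> ~s, u
5. ~[]<>(r -> ~s), u
6. q & p, u
7. q, u
8. p, u
9. ~s, u
10. ~<>(r -> ~s), v
11. q & p, v
12. q, v
13. p, v
14. ~(r -> ~s), v
15. r, v
16. s, v
Accessibility: uRu, uRv, vRv
Complete open branch: countermodel on an S4-frame, so not valid in S4, nor in K, T (the same frame is also a K-frame and a T-frame).
S5-tableau for the negation ~(((r -> ~s) -> []<>(r -> ~s)) | ~[](q & p)):
1. ~(((r -> ~s) -> []<>(r -> ~s)) | ~[](q & p)), u
2. ~((r -> ~s) -> []<>(r -> ~s)), u
3. [](q & p), u
4. r -> ~s, u
5. ~[]<>(r -> ~s), u
6. q & p, u
7. q, u
8. p, u
9. ~s, u
10. ~<>(r -> ~s), v
11. q & p, v
12. q, v
13. p, v
14. ~(r -> ~s), u
15. r, u
16. s, u
Accessibility: uRu, uRv, vRu, vRv
Branch closes: s and ~s both at u.
Every branch closes (one shown): valid in S5.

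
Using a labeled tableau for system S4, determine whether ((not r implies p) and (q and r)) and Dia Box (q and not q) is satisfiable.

1. ((not r implies p) and (q and r)) and Dia Box (q and not q), 0
2. (not r implies p) and (q and r), 0   [and-rule on 1]
3. Dia Box (q and not q), 0   [and-rule on 1]
4. not r implies p, 0   [and-rule on 2]
5. q and r, 0   [and-rule on 2]
6. q, 0   [and-rule on 5]
7. r, 0   [and-rule on 5]
8. p, 0   [implies-rule on 4 (branches; this branch)]
9. Box (q and not q), 1   [Dia-rule on 3: fresh world 1, 0R1]
10. q and not q, 1   [Box-rule on 9 via 1R1]
11. q, 1   [and-rule on 10]
12. not q, 1   [and-rule on 10]
Accessibility: 0R0, 0R1, 1R1
Branch closes: q and not q both at 1.
(One branch shown.) All branches close.

Unsatisfiable (every branch closes)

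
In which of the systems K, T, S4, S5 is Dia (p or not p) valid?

T, S4, S5

K-tableau for the negation not Dia (p or not p):
1. not Dia (p or not p), 0
Complete open branch: countermodel on a K-frame, so not valid in K.
T-tableau for the negation not Dia (p or not p):
1. not Dia (p or not p), 0
2. not (p or not p), 0
3. not p, 0
4. p, 0
Accessibility: 0R0
Branch closes: p and not p both at 0.
Every branch closes (one shown): valid in T, hence also in S4, S5 (every theorem of T is a theorem of S4 and S5).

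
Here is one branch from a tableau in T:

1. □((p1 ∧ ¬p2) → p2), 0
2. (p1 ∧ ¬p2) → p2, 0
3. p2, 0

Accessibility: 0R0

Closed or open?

No world carries both an atom and its negation.

No, open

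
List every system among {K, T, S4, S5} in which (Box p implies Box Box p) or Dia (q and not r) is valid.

S4, S5

S4-tableau for the negation not ((Box p implies Box Box p) or Dia (q and not r)):
1. not ((Box p implies Box Box p) or Dia (q and not r)), w0
2. not (Box p implies Box Box p), w0   [neg-or-rule on 1]
3. not Dia (q and not r), w0   [neg-or-rule on 1]
4. Box p, w0   [neg-implies-rule on 2]
5. not Box Box p, w0   [neg-implies-rule on 2]
6. not (q and not r), w0   [neg-Dia-rule on 3 via w0Rw0]
7. p, w0   [Box-rule on 4 via w0Rw0]
8. r, w0   [neg-and-rule on 6 (branches; this branch)]
9. not Box p, w1   [neg-Box-rule on 5: fresh world w1, w0Rw1]
10. not (q and not r), w1   [neg-Dia-rule on 3 via w0Rw1]
11. p, w1   [Box-rule on 4 via w0Rw1]
12. r, w1   [neg-and-rule on 10 (branches; this branch)]
13. not p, w2   [neg-Box-rule on 9: fresh world w2, w1Rw2]
14. not (q and not r), w2   [neg-Dia-rule on 3 via w0Rw2]
15. p, w2   [Box-rule on 4 via w0Rw2]
Accessibility: w0Rw0, w0Rw1, w0Rw2, w1Rw1, w1Rw2, w2Rw2
Branch closes: p and not p both at w2.
Every branch closes (one shown): valid in S4, hence also in S5 (every theorem of S4 is a theorem of S5).
T-tableau for the negation not ((Box p implies Box Box p) or Dia (q and not r)):
1. not ((Box p implies Box Box p) or Dia (q and not r)), w0
2. not (Box p implies Box Box p), w0   [neg-or-rule on 1]
3. not Dia (q and not r), w0   [neg-or-rule on 1]
4. Box p, w0   [neg-implies-rule on 2]
5. not Box Box p, w0   [neg-implies-rule on 2]
6. not (q and not r), w0   [neg-Dia-rule on 3 via w0Rw0]
7. p, w0   [Box-rule on 4 via w0Rw0]
8. r, w0   [neg-and-rule on 6 (branches; this branch)]
9. not Box p, w1   [neg-Box-rule on 5: fresh world w1, w0Rw1]
10. not (q and not r), w1   [neg-Dia-rule on 3 via w0Rw1]
11. p, w1   [Box-rule on 4 via w0Rw1]
12. r, w1   [neg-and-rule on 10 (branches; this branch)]
13. not p, w2   [neg-Box-rule on 9: fresh world w2, w1Rw2]
Accessibility: w0Rw0, w0Rw1, w1Rw1, w1Rw2, w2Rw2
Complete open branch: countermodel on a T-frame, so not valid in T, nor in K (the same frame is also a K-frame).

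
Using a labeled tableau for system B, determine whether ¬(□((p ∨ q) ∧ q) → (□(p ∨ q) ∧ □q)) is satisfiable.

Unsatisfiable

1. ¬(□((p ∨ q) ∧ q) → (□(p ∨ q) ∧ □q)), u
2. □((p ∨ q) ∧ q), u
3. ¬(□(p ∨ q) ∧ □q), u
4. (p ∨ q) ∧ q, u
5. p ∨ q, u
6. q, u
7. ¬□(p ∨ q), u
8. ¬(p ∨ q), v
9. ¬p, v
10. ¬q, v
11. (p ∨ q) ∧ q, v
12. p ∨ q, v
13. q, v
Accessibility: uRu, uRv, vRu, vRv
Branch closes: q and ¬q both at v.
Every branch closes; the branch above is one of them.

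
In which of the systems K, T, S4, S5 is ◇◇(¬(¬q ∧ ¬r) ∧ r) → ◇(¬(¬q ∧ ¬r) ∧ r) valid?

T-tableau for the negation ¬(◇◇(¬(¬q ∧ ¬r) ∧ r) → ◇(¬(¬q ∧ ¬r) ∧ r)):
1. ¬(◇◇(¬(¬q ∧ ¬r) ∧ r) → ◇(¬(¬q ∧ ¬r) ∧ r)), w0
2. ◇◇(¬(¬q ∧ ¬r) ∧ r), w0
3. ¬◇(¬(¬q ∧ ¬r) ∧ r), w0
4. ¬(¬(¬q ∧ ¬r) ∧ r), w0
5. ¬r, w0
6. ◇(¬(¬q ∧ ¬r) ∧ r), w1
7. ¬(¬(¬q ∧ ¬r) ∧ r), w1
8. ¬r, w1
9. ¬(¬q ∧ ¬r) ∧ r, w2
10. ¬(¬q ∧ ¬r), w2
11. r, w2
Accessibility: w0Rw0, w0Rw1, w1Rw1, w1Rw2, w2Rw2
Complete open branch: countermodel on a T-frame, so not valid in T, nor in K (the same frame is also a K-frame).
S4-tableau for the negation ¬(◇◇(¬(¬q ∧ ¬r) ∧ r) → ◇(¬(¬q ∧ ¬r) ∧ r)):
1. ¬(◇◇(¬(¬q ∧ ¬r) ∧ r) → ◇(¬(¬q ∧ ¬r) ∧ r)), w0
2. ◇◇(¬(¬q ∧ ¬r) ∧ r), w0
3. ¬◇(¬(¬q ∧ ¬r) ∧ r), w0
4. ¬(¬(¬q ∧ ¬r) ∧ r), w0
5. ¬q ∧ ¬r, w0
6. ¬q, w0
7. ¬r, w0
8. ◇(¬(¬q ∧ ¬r) ∧ r), w1
9. ¬(¬(¬q ∧ ¬r) ∧ r), w1
10. ¬q ∧ ¬r, w1
11. ¬q, w1
12. ¬r, w1
13. ¬(¬q ∧ ¬r) ∧ r, w2
14. ¬(¬q ∧ ¬r), w2
15. r, w2
16. ¬(¬(¬q ∧ ¬r) ∧ r), w2
17. ¬q ∧ ¬r, w2
18. ¬q, w2
19. ¬r, w2
Accessibility: w0Rw0, w0Rw1, w0Rw2, w1Rw1, w1Rw2, w2Rw2
Branch closes: r and ¬r both at w2.
Every branch closes (one shown): valid in S4, hence also in S5 (every theorem of S4 is a theorem of S5).

S4, S5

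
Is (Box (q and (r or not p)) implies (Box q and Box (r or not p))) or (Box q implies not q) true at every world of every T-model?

Valid

Tableau for the negation not ((Box (q and (r or not p)) implies (Box q and Box (r or not p))) or (Box q implies not q)):
1. not ((Box (q and (r or not p)) implies (Box q and Box (r or not p))) or (Box q implies not q)), u
2. not (Box (q and (r or not p)) implies (Box q and Box (r or not p))), u
3. not (Box q implies not q), u
4. Box (q and (r or not p)), u
5. not (Box q and Box (r or not p)), u
6. Box q, u
7. q, u
8. q and (r or not p), u
9. r or not p, u
10. not Box (r or not p), u
11. not p, u
12. not (r or not p), v
13. not r, v
14. p, v
15. q and (r or not p), v
16. q, v
17. r or not p, v
18. not p, v
Accessibility: uRu, uRv, vRv
Branch closes: p and not p both at v.
Every branch of the negation's tableau closes; the branch above is one of them.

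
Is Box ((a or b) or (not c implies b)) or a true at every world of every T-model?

Tableau for the negation not (Box ((a or b) or (not c implies b)) or a):
1. not (Box ((a or b) or (not c implies b)) or a), u
2. not Box ((a or b) or (not c implies b)), u   [neg-or-rule on 1]
3. not a, u   [neg-or-rule on 1]
4. not ((a or b) or (not c implies b)), v   [neg-Box-rule on 2: fresh world v, uRv]
5. not (a or b), v   [neg-or-rule on 4]
6. not (not c implies b), v   [neg-or-rule on 4]
7. not a, v   [neg-or-rule on 5]
8. not b, v   [neg-or-rule on 5]
9. not c, v   [neg-implies-rule on 6]
Accessibility: uRu, uRv, vRv
The negation has an open branch (countermodel exists).

Not valid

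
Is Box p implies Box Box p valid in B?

Tableau for the negation not (Box p implies Box Box p):
1. not (Box p implies Box Box p), u
2. Box p, u
3. not Box Box p, u
4. p, u
5. not Box p, v
6. p, v
7. not p, w
Accessibility: uRu, uRv, vRu, vRv, vRw, wRv, wRw
The negation has an open branch (countermodel exists).

Invalid (countermodel exists)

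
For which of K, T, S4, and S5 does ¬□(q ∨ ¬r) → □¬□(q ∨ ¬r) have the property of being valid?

S4-tableau for the negation ¬(¬□(q ∨ ¬r) → □¬□(q ∨ ¬r)):
1. ¬(¬□(q ∨ ¬r) → □¬□(q ∨ ¬r)), u
2. ¬□(q ∨ ¬r), u   [¬→-rule on 1]
3. ¬□¬□(q ∨ ¬r), u   [¬→-rule on 1]
4. ¬(q ∨ ¬r), v   [¬□-rule on 2: fresh world v, uRv]
5. ¬q, v   [¬∨-rule on 4]
6. r, v   [¬∨-rule on 4]
7. □(q ∨ ¬r), w   [¬□-rule on 3: fresh world w, uRw]
8. q ∨ ¬r, w   [□-rule on 7 via wRw]
9. ¬r, w   [∨-rule on 8 (branches; this branch)]
Accessibility: uRu, uRv, uRw, vRv, wRw
Complete open branch: countermodel on an S4-frame, so not valid in S4, nor in K, T (the same frame is also a K-frame and a T-frame).
S5-tableau for the negation ¬(¬□(q ∨ ¬r) → □¬□(q ∨ ¬r)):
1. ¬(¬□(q ∨ ¬r) → □¬□(q ∨ ¬r)), u
2. ¬□(q ∨ ¬r), u   [¬→-rule on 1]
3. ¬□¬□(q ∨ ¬r), u   [¬→-rule on 1]
4. ¬(q ∨ ¬r), v   [¬□-rule on 2: fresh world v, uRv]
5. ¬q, v   [¬∨-rule on 4]
6. r, v   [¬∨-rule on 4]
7. □(q ∨ ¬r), w   [¬□-rule on 3: fresh world w, uRw]
8. q ∨ ¬r, u   [□-rule on 7 via wRu]
9. q ∨ ¬r, v   [□-rule on 7 via wRv]
10. q ∨ ¬r, w   [□-rule on 7 via wRw]
11. ¬r, u   [∨-rule on 8 (branches; this branch)]
12. ¬r, v   [∨-rule on 9 (branches; this branch)]
Accessibility: uRu, uRv, uRw, vRu, vRv, vRw, wRu, wRv, wRw
Branch closes: r and ¬r both at v.
Every branch closes (one shown): valid in S5.

S5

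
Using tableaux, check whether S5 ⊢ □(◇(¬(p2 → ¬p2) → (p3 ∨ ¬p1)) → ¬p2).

No, not valid

Tableau for the negation ¬□(◇(¬(p2 → ¬p2) → (p3 ∨ ¬p1)) → ¬p2):
1. ¬□(◇(¬(p2 → ¬p2) → (p3 ∨ ¬p1)) → ¬p2), u
2. ¬(◇(¬(p2 → ¬p2) → (p3 ∨ ¬p1)) → ¬p2), v
3. ◇(¬(p2 → ¬p2) → (p3 ∨ ¬p1)), v
4. p2, v
5. ¬(p2 → ¬p2) → (p3 ∨ ¬p1), w
6. p3 ∨ ¬p1, w
7. ¬p1, w
Accessibility: uRu, uRv, uRw, vRu, vRv, vRw, wRu, wRv, wRw
The negation has an open branch (countermodel exists).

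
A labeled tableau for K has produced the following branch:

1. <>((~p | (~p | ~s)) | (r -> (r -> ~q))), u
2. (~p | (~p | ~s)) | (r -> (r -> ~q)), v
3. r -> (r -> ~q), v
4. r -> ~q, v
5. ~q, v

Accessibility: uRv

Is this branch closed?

Open

There is no literal clash: for every atom and world, at most one sign appears.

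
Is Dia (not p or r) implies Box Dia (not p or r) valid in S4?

Not valid

Tableau for the negation not (Dia (not p or r) implies Box Dia (not p or r)):
1. not (Dia (not p or r) implies Box Dia (not p or r)), 0
2. Dia (not p or r), 0
3. not Box Dia (not p or r), 0
4. not p or r, 1
5. r, 1
6. not Dia (not p or r), 2
7. not (not p or r), 2
8. p, 2
9. not r, 2
Accessibility: 0R0, 0R1, 0R2, 1R1, 2R2
The negation has an open branch (countermodel exists).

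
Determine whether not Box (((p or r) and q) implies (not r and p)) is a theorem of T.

Tableau for the negation Box (((p or r) and q) implies (not r and p)):
1. Box (((p or r) and q) implies (not r and p)), w0
2. ((p or r) and q) implies (not r and p), w0   [Box-rule on 1 via w0Rw0]
3. not r and p, w0   [implies-rule on 2 (branches; this branch)]
4. not r, w0   [and-rule on 3]
5. p, w0   [and-rule on 3]
Accessibility: w0Rw0
The negation has an open branch (countermodel exists).

No, not valid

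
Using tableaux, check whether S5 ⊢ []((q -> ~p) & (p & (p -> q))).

Tableau for the negation ~[]((q -> ~p) & (p & (p -> q))):
1. ~[]((q -> ~p) & (p & (p -> q))), 0
2. ~((q -> ~p) & (p & (p -> q))), 1
3. ~(p & (p -> q)), 1
4. ~(p -> q), 1
5. p, 1
6. ~q, 1
Accessibility: 0R0, 0R1, 1R0, 1R1
The negation has an open branch (countermodel exists).

Not valid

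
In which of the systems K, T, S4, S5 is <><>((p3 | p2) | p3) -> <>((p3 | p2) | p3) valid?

S4, S5

T-tableau for the negation ~(<><>((p3 | p2) | p3) -> <>((p3 | p2) | p3)):
1. ~(<><>((p3 | p2) | p3) -> <>((p3 | p2) | p3)), 0
2. <><>((p3 | p2) | p3), 0
3. ~<>((p3 | p2) | p3), 0
4. ~((p3 | p2) | p3), 0
5. ~(p3 | p2), 0
6. ~p3, 0
7. ~p2, 0
8. <>((p3 | p2) | p3), 1
9. ~((p3 | p2) | p3), 1
10. ~(p3 | p2), 1
11. ~p3, 1
12. ~p2, 1
13. (p3 | p2) | p3, 2
14. p3, 2
Accessibility: 0R0, 0R1, 1R1, 1R2, 2R2
Complete open branch: countermodel on a T-frame, so not valid in T, nor in K (the same frame is also a K-frame).
S4-tableau for the negation ~(<><>((p3 | p2) | p3) -> <>((p3 | p2) | p3)):
1. ~(<><>((p3 | p2) | p3) -> <>((p3 | p2) | p3)), 0
2. <><>((p3 | p2) | p3), 0
3. ~<>((p3 | p2) | p3), 0
4. ~((p3 | p2) | p3), 0
5. ~(p3 | p2), 0
6. ~p3, 0
7. ~p2, 0
8. <>((p3 | p2) | p3), 1
9. ~((p3 | p2) | p3), 1
10. ~(p3 | p2), 1
11. ~p3, 1
12. ~p2, 1
13. (p3 | p2) | p3, 2
14. ~((p3 | p2) | p3), 2
15. ~(p3 | p2), 2
16. ~p3, 2
17. ~p2, 2
18. p3 | p2, 2
19. p2, 2
Accessibility: 0R0, 0R1, 0R2, 1R1, 1R2, 2R2
Branch closes: p2 and ~p2 both at 2.
Every branch closes (one shown): valid in S4, hence also in S5 (every theorem of S4 is a theorem of S5).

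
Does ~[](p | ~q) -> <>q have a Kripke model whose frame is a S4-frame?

Satisfiable (open branch found)

1. ~[](p | ~q) -> <>q, u
2. <>q, u   [->-rule on 1 (branches; this branch)]
3. q, v   [<>-rule on 2: fresh world v, uRv]
Accessibility: uRu, uRv, vRv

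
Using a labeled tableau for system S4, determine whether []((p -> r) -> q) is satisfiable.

1. []((p -> r) -> q), u
2. (p -> r) -> q, u   [[]-rule on 1 via uRu]
3. q, u   [->-rule on 2 (branches; this branch)]
Accessibility: uRu

Satisfiable (open branch found)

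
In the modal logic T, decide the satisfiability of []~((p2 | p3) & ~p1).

1. []~((p2 | p3) & ~p1), u
2. ~((p2 | p3) & ~p1), u   [[]-rule on 1 via uRu]
3. p1, u   [~&-rule on 2 (branches; this branch)]
Accessibility: uRu

Satisfiable (open branch found)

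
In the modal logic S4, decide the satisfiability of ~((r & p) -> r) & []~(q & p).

1. ~((r & p) -> r) & []~(q & p), u
2. ~((r & p) -> r), u
3. []~(q & p), u
4. r & p, u
5. ~r, u
6. r, u
7. p, u
Accessibility: uRu
Branch closes: r and ~r both at u.
All branches of the tableau close; one closing branch shown above.

No, unsatisfiable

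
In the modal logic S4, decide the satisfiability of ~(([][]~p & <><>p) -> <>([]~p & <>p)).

1. ~(([][]~p & <><>p) -> <>([]~p & <>p)), 0
2. [][]~p & <><>p, 0   [~->-rule on 1]
3. ~<>([]~p & <>p), 0   [~->-rule on 1]
4. [][]~p, 0   [&-rule on 2]
5. <><>p, 0   [&-rule on 2]
6. ~([]~p & <>p), 0   [~<>-rule on 3 via 0R0]
7. []~p, 0   [[]-rule on 4 via 0R0]
8. ~p, 0   [[]-rule on 7 via 0R0]
9. ~<>p, 0   [~&-rule on 6 (branches; this branch)]
10. <>p, 1   [<>-rule on 5: fresh world 1, 0R1]
11. ~([]~p & <>p), 1   [~<>-rule on 3 via 0R1]
12. []~p, 1   [[]-rule on 4 via 0R1]
13. ~p, 1   [[]-rule on 7 via 0R1]
14. ~<>p, 1   [~&-rule on 11 (branches; this branch)]
15. p, 2   [<>-rule on 10: fresh world 2, 1R2]
16. ~([]~p & <>p), 2   [~<>-rule on 3 via 0R2]
17. []~p, 2   [[]-rule on 4 via 0R2]
18. ~p, 2   [[]-rule on 7 via 0R2]
Accessibility: 0R0, 0R1, 0R2, 1R1, 1R2, 2R2
Branch closes: p and ~p both at 2.
(One branch shown.) All branches close.

No, unsatisfiable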